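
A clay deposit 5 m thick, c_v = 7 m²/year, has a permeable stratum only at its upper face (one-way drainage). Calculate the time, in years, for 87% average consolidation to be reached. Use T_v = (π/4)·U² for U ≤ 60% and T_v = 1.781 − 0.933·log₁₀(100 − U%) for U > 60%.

t ≈ 2.65 years

Drainage path length: H_d = H = 5 m (single drainage).
U > 60%: T_v = 1.781 − 0.933·log₁₀(100 − 87) = 0.74169.
t = T_v·H_d²/c_v = 0.74169×5²/7 = 2.649 years.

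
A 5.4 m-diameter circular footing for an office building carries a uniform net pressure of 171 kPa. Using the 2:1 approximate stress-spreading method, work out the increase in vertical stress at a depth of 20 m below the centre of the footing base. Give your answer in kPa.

By the 2:1 method the load spreads at 1 horizontal : 2 vertical, so at depth z the loaded area has grown by z in each plan dimension:
Δσ ≈ qD²/(D+z)² = 171×5.4²/(5.4+20)² = 7.7289 kPa

Δσ_z ≈ 7.73 kPa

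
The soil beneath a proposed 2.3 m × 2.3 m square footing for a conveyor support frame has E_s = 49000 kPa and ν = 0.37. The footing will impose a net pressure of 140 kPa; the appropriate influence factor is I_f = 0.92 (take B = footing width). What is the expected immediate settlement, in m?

S_e ≈ 0.00522 m

Immediate (elastic) settlement: S_e = q·B·(1−ν²)/E_s · I_f.
S_e = 140 × 2.3 × (1 − 0.37²) / 49000 × 0.92
    = 140 × 2.3 × 0.8631 / 49000 × 0.92
    = 0.005218 m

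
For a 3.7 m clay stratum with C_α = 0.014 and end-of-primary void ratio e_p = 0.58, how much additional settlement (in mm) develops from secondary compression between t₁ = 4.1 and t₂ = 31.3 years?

Secondary compression: S_s = C_α·H/(1+e_p)·log₁₀(t₂/t₁)
S_s = 0.014×3.7/(1+0.58)×log₁₀(31.3/4.1)
    = 0.03278 × 0.8828 = 0.02894 m

S_s ≈ 28.9 mm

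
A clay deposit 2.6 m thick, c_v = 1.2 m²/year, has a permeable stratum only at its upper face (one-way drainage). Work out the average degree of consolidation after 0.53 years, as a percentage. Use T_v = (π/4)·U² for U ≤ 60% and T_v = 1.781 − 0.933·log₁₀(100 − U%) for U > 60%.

U ≈ 34.6 %

Drainage path length: H_d = H = 2.6 m (single drainage).
T_v = c_v·t/H_d² = 1.2×0.53/2.6² = 0.094083.
T_v = 0.094083 corresponds to the U ≤ 60% branch:
U = √(4T_v/π) = 0.3461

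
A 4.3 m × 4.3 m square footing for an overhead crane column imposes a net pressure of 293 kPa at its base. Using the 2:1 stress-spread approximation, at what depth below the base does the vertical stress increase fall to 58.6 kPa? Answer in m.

z ≈ 5.32 m

2:1 spreading — at depth z the loaded area has grown by z in each plan dimension:
qB²/(B+z)² = Δσ_z ⇒ z = B(√(q/Δσ_z) − 1) = 4.3×(√(293/58.6) − 1) = 5.315 m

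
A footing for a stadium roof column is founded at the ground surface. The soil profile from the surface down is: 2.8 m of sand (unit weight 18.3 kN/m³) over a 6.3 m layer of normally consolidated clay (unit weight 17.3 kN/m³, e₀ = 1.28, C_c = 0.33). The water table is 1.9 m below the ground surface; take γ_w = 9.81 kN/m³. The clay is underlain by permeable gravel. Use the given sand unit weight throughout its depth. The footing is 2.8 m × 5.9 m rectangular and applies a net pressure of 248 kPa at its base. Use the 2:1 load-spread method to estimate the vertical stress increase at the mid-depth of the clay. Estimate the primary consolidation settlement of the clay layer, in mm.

S_c ≈ 186 mm

Mid-depth of clay below the ground surface: z = 2.8 + 6.3/2 = 5.95 m.
Total vertical stress at mid-clay: σ_v = 18.3×2.8 + 17.3×3.15 = 105.73 kPa.
Pore pressure: u = 9.81×(5.95 − 1.9) = 39.73 kPa.
Initial effective stress: σ'_0 = σ_v − u = 105.73 − 39.73 = 66 kPa.
Stress increase at mid-clay by the 2:1 spreading method:
Δσ = qBL/((B+z)(L+z)) = 248×2.8×5.9/((2.8+5.95)(5.9+5.95)) = 39.513 kPa
Final effective stress: σ'_f = σ'_0 + Δσ = 66 + 39.513 = 105.51 kPa.
Normally consolidated clay, so the full stress increment lies on the virgin compression line:
S_c = C_c·H/(1+e₀)·log₁₀(σ'_f/σ'_0) = 0.33×6.3/(1+1.28)×log₁₀(105.51/66)
    = 0.91184 × 0.20375 = 0.1858 m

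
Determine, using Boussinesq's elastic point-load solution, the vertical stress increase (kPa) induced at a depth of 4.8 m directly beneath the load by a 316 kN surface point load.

Δσ_z ≈ 6.55 kPa

Boussinesq vertical stress below a point load on an elastic half-space:
Δσ_z = 3P/(2πz²) · [1 + (r/z)²]^(−5/2)
r/z = 0/4.8 = 0; [1+(r/z)²]^(−5/2) = 1.
Δσ_z = 3×316/(2π×4.8²) × 1 = 6.5486 × 1 = 6.549 kPa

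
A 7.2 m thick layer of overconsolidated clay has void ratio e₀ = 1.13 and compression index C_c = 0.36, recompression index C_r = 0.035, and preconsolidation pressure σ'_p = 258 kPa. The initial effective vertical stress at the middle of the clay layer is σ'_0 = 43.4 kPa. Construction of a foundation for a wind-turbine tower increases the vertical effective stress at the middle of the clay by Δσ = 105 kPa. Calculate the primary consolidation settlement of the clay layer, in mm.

Final effective stress: σ'_f = 43.4 + 105 = 148.4 kPa.
σ'_f = 148.4 ≤ σ'_p = 258 kPa, so the clay remains overconsolidated and only the recompression index applies:
S_c = C_r·H/(1+e₀)·log₁₀(σ'_f/σ'_0) = 0.035×7.2/2.13×log₁₀(148.4/43.4)
    = 0.11831 × 0.53394 = 0.06317 m

S_c ≈ 63.2 mm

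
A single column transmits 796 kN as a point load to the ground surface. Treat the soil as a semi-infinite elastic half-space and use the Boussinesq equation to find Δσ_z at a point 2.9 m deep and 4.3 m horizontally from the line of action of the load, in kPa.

Δσ_z ≈ 2.47 kPa

Boussinesq vertical stress below a point load on an elastic half-space:
Δσ_z = 3P/(2πz²) · [1 + (r/z)²]^(−5/2)
r/z = 4.3/2.9 = 1.4828; [1+(r/z)²]^(−5/2) = 0.054652.
Δσ_z = 3×796/(2π×2.9²) × 0.054652 = 45.192 × 0.054652 = 2.47 kPa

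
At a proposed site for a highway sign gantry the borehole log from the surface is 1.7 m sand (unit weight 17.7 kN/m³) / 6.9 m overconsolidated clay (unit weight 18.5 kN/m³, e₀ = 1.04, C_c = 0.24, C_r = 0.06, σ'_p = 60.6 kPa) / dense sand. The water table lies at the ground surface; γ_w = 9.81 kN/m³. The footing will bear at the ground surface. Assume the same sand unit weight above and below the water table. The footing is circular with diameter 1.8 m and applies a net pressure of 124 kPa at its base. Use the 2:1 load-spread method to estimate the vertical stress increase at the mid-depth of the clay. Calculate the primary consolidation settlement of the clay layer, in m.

Mid-depth of clay below the ground surface: z = 1.7 + 6.9/2 = 5.15 m.
Total vertical stress at mid-clay: σ_v = 17.7×1.7 + 18.5×3.45 = 93.915 kPa.
Pore pressure: u = 9.81×(5.15 − 0) = 50.522 kPa.
Initial effective stress: σ'_0 = σ_v − u = 93.915 − 50.522 = 43.393 kPa.
Stress increase at mid-clay by the 2:1 spreading method:
Δσ ≈ qD²/(D+z)² = 124×1.8²/(1.8+5.15)² = 8.3176 kPa
Final effective stress: σ'_f = 43.393 + 8.3176 = 51.711 kPa.
σ'_f = 51.711 ≤ σ'_p = 60.6 kPa, so the clay remains overconsolidated and only the recompression index applies:
S_c = C_r·H/(1+e₀)·log₁₀(σ'_f/σ'_0) = 0.06×6.9/2.04×log₁₀(51.711/43.393)
    = 0.20294 × 0.076163 = 0.01546 m

S_c ≈ 0.0155 m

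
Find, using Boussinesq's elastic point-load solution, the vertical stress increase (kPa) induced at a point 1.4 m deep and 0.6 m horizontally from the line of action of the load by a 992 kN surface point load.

Boussinesq vertical stress below a point load on an elastic half-space:
Δσ_z = 3P/(2πz²) · [1 + (r/z)²]^(−5/2)
r/z = 0.6/1.4 = 0.42857; [1+(r/z)²]^(−5/2) = 0.65602.
Δσ_z = 3×992/(2π×1.4²) × 0.65602 = 241.66 × 0.65602 = 158.5 kPa

Δσ_z ≈ 159 kPa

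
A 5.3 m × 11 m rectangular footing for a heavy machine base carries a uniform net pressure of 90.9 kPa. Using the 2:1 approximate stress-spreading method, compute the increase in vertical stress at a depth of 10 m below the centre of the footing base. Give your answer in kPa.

By the 2:1 method the load spreads at 1 horizontal : 2 vertical, so at depth z the loaded area has grown by z in each plan dimension:
Δσ = qBL/((B+z)(L+z)) = 90.9×5.3×11/((5.3+10)(11+10)) = 16.494 kPa

Δσ_z ≈ 16.5 kPa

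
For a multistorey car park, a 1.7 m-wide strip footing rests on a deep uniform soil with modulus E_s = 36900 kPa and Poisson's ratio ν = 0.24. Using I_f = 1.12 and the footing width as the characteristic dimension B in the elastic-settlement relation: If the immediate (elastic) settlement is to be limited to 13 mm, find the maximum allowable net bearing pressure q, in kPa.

q ≈ 267 kPa

S_e = q·B·(1−ν²)/E_s · I_f  ⇒  q = S_e·E_s / (B·(1−ν²)·I_f).
q = 0.013 × 36900 / (1.7 × 0.9424 × 1.12) = 267.3 kPa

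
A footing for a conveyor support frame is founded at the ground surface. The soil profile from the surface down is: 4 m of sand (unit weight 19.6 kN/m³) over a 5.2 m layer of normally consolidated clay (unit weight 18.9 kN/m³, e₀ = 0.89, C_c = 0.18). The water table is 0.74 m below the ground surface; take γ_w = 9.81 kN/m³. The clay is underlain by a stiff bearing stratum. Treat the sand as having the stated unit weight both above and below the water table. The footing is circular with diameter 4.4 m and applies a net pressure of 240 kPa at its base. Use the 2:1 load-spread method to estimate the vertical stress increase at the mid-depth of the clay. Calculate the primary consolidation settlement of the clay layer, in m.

S_c ≈ 0.094 m

Mid-depth of clay below the ground surface: z = 4 + 5.2/2 = 6.6 m.
Total vertical stress at mid-clay: σ_v = 19.6×4 + 18.9×2.6 = 127.54 kPa.
Pore pressure: u = 9.81×(6.6 − 0.74) = 57.487 kPa.
Initial effective stress: σ'_0 = σ_v − u = 127.54 − 57.487 = 70.053 kPa.
Stress increase at mid-clay by the 2:1 spreading method:
Δσ ≈ qD²/(D+z)² = 240×4.4²/(4.4+6.6)² = 38.4 kPa
Final effective stress: σ'_f = σ'_0 + Δσ = 70.053 + 38.4 = 108.45 kPa.
Normally consolidated clay, so the full stress increment lies on the virgin compression line:
S_c = C_c·H/(1+e₀)·log₁₀(σ'_f/σ'_0) = 0.18×5.2/(1+0.89)×log₁₀(108.45/70.053)
    = 0.49524 × 0.1898 = 0.094 m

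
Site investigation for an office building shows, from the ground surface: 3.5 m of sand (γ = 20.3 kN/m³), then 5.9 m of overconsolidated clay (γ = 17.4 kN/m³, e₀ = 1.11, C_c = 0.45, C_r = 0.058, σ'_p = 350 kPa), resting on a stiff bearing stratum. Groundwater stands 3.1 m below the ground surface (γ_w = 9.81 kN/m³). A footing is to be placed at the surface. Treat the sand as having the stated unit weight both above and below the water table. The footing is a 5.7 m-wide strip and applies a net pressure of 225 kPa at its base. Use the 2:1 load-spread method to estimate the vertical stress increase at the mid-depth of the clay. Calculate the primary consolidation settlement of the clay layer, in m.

S_c ≈ 0.0549 m

Mid-depth of clay below the ground surface: z = 3.5 + 5.9/2 = 6.45 m.
Total vertical stress at mid-clay: σ_v = 20.3×3.5 + 17.4×2.95 = 122.38 kPa.
Pore pressure: u = 9.81×(6.45 − 3.1) = 32.864 kPa.
Initial effective stress: σ'_0 = σ_v − u = 122.38 − 32.864 = 89.516 kPa.
Stress increase at mid-clay by the 2:1 spreading method:
Δσ = qB/(B+z) = 225×5.7/(5.7+6.45) = 105.56 kPa
Final effective stress: σ'_f = 89.516 + 105.56 = 195.08 kPa.
σ'_f = 195.08 ≤ σ'_p = 350 kPa, so the clay remains overconsolidated and only the recompression index applies:
S_c = C_r·H/(1+e₀)·log₁₀(σ'_f/σ'_0) = 0.058×5.9/2.11×log₁₀(195.08/89.516)
    = 0.16218 × 0.33831 = 0.05487 m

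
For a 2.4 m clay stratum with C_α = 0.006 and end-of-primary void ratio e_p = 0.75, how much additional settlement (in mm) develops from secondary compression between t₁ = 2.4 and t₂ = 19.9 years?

Secondary compression: S_s = C_α·H/(1+e_p)·log₁₀(t₂/t₁)
S_s = 0.006×2.4/(1+0.75)×log₁₀(19.9/2.4)
    = 0.008229 × 0.9186 = 0.007559 m

S_s ≈ 7.56 mm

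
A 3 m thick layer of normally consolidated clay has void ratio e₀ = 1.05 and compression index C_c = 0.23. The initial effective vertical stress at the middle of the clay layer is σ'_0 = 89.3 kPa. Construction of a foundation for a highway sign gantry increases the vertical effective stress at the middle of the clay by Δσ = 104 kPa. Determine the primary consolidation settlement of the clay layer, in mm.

Final effective stress: σ'_f = σ'_0 + Δσ = 89.3 + 104 = 193.3 kPa.
Normally consolidated clay, so the full stress increment lies on the virgin compression line:
S_c = C_c·H/(1+e₀)·log₁₀(σ'_f/σ'_0) = 0.23×3/(1+1.05)×log₁₀(193.3/89.3)
    = 0.33659 × 0.33538 = 0.1129 m

S_c ≈ 113 mm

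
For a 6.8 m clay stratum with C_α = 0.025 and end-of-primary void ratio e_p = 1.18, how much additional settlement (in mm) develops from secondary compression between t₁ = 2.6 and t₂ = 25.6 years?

S_s ≈ 77.5 mm

Secondary compression: S_s = C_α·H/(1+e_p)·log₁₀(t₂/t₁)
S_s = 0.025×6.8/(1+1.18)×log₁₀(25.6/2.6)
    = 0.07798 × 0.9933 = 0.07746 m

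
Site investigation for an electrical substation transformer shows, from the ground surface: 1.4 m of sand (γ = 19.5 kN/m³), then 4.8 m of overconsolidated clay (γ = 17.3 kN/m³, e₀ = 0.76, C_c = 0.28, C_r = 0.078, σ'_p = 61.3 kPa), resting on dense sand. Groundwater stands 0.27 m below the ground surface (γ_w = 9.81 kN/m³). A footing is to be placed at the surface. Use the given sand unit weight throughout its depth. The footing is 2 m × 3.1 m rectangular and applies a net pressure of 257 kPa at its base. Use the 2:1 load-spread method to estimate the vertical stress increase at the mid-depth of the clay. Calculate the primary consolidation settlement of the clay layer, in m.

Mid-depth of clay below the ground surface: z = 1.4 + 4.8/2 = 3.8 m.
Total vertical stress at mid-clay: σ_v = 19.5×1.4 + 17.3×2.4 = 68.82 kPa.
Pore pressure: u = 9.81×(3.8 − 0.27) = 34.629 kPa.
Initial effective stress: σ'_0 = σ_v − u = 68.82 − 34.629 = 34.191 kPa.
Stress increase at mid-clay by the 2:1 spreading method:
Δσ = qBL/((B+z)(L+z)) = 257×2×3.1/((2+3.8)(3.1+3.8)) = 39.815 kPa
Final effective stress: σ'_f = 34.191 + 39.815 = 74.006 kPa.
σ'_f = 74.006 > σ'_p = 61.3 kPa, so the stress path crosses the preconsolidation pressure — recompression up to σ'_p, then virgin compression beyond:
S_c = H/(1+e₀)·[C_r·log₁₀(σ'_p/σ'_0) + C_c·log₁₀(σ'_f/σ'_p)]
    = 4.8/1.76 × [0.078×log₁₀(61.3/34.191) + 0.28×log₁₀(74.006/61.3)]
    = 2.7273 × [0.019777 + 0.022906] = 0.1164 m

S_c ≈ 0.116 m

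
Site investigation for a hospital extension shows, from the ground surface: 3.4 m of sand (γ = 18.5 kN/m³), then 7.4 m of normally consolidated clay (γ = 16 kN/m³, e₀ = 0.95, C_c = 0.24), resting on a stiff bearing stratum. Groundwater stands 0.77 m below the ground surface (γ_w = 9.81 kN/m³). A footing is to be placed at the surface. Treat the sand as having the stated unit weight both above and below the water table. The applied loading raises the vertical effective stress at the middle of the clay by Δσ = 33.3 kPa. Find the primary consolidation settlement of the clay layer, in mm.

S_c ≈ 175 mm

Mid-depth of clay below the ground surface: z = 3.4 + 7.4/2 = 7.1 m.
Total vertical stress at mid-clay: σ_v = 18.5×3.4 + 16×3.7 = 122.1 kPa.
Pore pressure: u = 9.81×(7.1 − 0.77) = 62.097 kPa.
Initial effective stress: σ'_0 = σ_v − u = 122.1 − 62.097 = 60.003 kPa.
Final effective stress: σ'_f = σ'_0 + Δσ = 60.003 + 33.3 = 93.303 kPa.
Normally consolidated clay, so the full stress increment lies on the virgin compression line:
S_c = C_c·H/(1+e₀)·log₁₀(σ'_f/σ'_0) = 0.24×7.4/(1+0.95)×log₁₀(93.303/60.003)
    = 0.91077 × 0.19172 = 0.1746 m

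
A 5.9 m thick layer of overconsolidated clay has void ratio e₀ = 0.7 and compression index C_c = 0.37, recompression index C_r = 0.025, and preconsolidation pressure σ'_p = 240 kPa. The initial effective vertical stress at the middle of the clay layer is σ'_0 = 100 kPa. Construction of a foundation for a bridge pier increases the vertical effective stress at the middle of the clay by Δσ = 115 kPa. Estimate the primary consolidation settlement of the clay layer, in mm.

S_c ≈ 28.8 mm

Final effective stress: σ'_f = 100 + 115 = 215 kPa.
σ'_f = 215 ≤ σ'_p = 240 kPa, so the clay remains overconsolidated and only the recompression index applies:
S_c = C_r·H/(1+e₀)·log₁₀(σ'_f/σ'_0) = 0.025×5.9/1.7×log₁₀(215/100)
    = 0.086765 × 0.33244 = 0.02884 m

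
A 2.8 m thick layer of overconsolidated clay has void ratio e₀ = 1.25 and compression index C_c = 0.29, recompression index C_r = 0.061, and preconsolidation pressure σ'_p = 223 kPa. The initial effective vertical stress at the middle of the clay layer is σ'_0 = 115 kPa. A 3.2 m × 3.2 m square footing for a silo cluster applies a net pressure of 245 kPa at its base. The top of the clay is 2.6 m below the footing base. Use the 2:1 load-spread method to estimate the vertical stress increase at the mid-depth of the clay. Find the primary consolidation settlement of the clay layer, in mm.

S_c ≈ 11.6 mm

Mid-depth of clay below the footing base: z = 2.6 + 2.8/2 = 4 m.
Stress increase at mid-clay by the 2:1 spreading method:
Δσ = qBL/((B+z)(L+z)) = 245×3.2×3.2/((3.2+4)(3.2+4)) = 48.395 kPa
Final effective stress: σ'_f = 115 + 48.395 = 163.4 kPa.
σ'_f = 163.4 ≤ σ'_p = 223 kPa, so the clay remains overconsolidated and only the recompression index applies:
S_c = C_r·H/(1+e₀)·log₁₀(σ'_f/σ'_0) = 0.061×2.8/2.25×log₁₀(163.4/115)
    = 0.075908 × 0.15255 = 0.01158 m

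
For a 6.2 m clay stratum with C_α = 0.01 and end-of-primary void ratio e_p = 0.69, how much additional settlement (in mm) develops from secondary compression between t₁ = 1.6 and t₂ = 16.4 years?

Secondary compression: S_s = C_α·H/(1+e_p)·log₁₀(t₂/t₁)
S_s = 0.01×6.2/(1+0.69)×log₁₀(16.4/1.6)
    = 0.03669 × 1.011 = 0.03708 m

S_s ≈ 37.1 mm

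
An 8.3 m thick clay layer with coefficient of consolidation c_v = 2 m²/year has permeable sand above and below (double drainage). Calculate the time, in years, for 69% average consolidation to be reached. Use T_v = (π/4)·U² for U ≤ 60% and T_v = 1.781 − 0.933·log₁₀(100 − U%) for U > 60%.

Drainage path length: H_d = H/2 = 4.15 m (double drainage).
U > 60%: T_v = 1.781 − 0.933·log₁₀(100 − 69) = 0.38956.
t = T_v·H_d²/c_v = 0.38956×4.15²/2 = 3.355 years.

t ≈ 3.35 years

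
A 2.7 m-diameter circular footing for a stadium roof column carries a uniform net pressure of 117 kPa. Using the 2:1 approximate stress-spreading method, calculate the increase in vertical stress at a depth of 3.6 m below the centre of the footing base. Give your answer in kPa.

Δσ_z ≈ 21.5 kPa

By the 2:1 method the load spreads at 1 horizontal : 2 vertical, so at depth z the loaded area has grown by z in each plan dimension:
Δσ ≈ qD²/(D+z)² = 117×2.7²/(2.7+3.6)² = 21.49 kPa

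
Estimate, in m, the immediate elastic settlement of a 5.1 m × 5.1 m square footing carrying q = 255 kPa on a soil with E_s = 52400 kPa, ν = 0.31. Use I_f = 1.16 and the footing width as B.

S_e ≈ 0.026 m

Immediate (elastic) settlement: S_e = q·B·(1−ν²)/E_s · I_f.
S_e = 255 × 5.1 × (1 − 0.31²) / 52400 × 1.16
    = 255 × 5.1 × 0.9039 / 52400 × 1.16
    = 0.02602 m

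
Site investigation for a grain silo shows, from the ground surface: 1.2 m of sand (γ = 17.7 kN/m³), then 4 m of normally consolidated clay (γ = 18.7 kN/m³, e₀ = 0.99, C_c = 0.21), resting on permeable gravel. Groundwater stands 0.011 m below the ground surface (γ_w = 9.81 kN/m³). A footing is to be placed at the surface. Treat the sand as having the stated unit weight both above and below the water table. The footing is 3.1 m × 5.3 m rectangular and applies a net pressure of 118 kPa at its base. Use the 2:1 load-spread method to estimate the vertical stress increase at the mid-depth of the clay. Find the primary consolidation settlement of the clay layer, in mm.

Mid-depth of clay below the ground surface: z = 1.2 + 4/2 = 3.2 m.
Total vertical stress at mid-clay: σ_v = 17.7×1.2 + 18.7×2 = 58.64 kPa.
Pore pressure: u = 9.81×(3.2 − 0.011) = 31.284 kPa.
Initial effective stress: σ'_0 = σ_v − u = 58.64 − 31.284 = 27.356 kPa.
Stress increase at mid-clay by the 2:1 spreading method:
Δσ = qBL/((B+z)(L+z)) = 118×3.1×5.3/((3.1+3.2)(5.3+3.2)) = 36.204 kPa
Final effective stress: σ'_f = σ'_0 + Δσ = 27.356 + 36.204 = 63.56 kPa.
Normally consolidated clay, so the full stress increment lies on the virgin compression line:
S_c = C_c·H/(1+e₀)·log₁₀(σ'_f/σ'_0) = 0.21×4/(1+0.99)×log₁₀(63.56/27.356)
    = 0.42211 × 0.36613 = 0.1545 m

S_c ≈ 155 mm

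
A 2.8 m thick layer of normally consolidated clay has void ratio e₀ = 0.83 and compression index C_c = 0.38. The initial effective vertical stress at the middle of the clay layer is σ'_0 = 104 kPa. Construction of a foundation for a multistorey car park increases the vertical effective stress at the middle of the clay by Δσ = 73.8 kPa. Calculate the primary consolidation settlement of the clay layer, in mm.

S_c ≈ 135 mm

Final effective stress: σ'_f = σ'_0 + Δσ = 104 + 73.8 = 177.8 kPa.
Normally consolidated clay, so the full stress increment lies on the virgin compression line:
S_c = C_c·H/(1+e₀)·log₁₀(σ'_f/σ'_0) = 0.38×2.8/(1+0.83)×log₁₀(177.8/104)
    = 0.58142 × 0.2329 = 0.1354 m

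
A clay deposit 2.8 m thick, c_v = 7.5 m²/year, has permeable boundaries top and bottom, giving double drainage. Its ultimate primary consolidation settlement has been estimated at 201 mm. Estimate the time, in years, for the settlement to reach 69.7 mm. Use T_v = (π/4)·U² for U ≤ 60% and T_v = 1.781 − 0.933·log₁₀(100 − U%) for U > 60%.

Drainage path length: H_d = H/2 = 1.4 m (double drainage).
U = S(t)/S_ult = 69.7/201 = 0.3468.
U ≤ 60%: T_v = (π/4)·U² = (π/4)×0.34677² = 0.094442.
t = T_v·H_d²/c_v = 0.094442×1.4²/7.5 = 0.02468 years.

t ≈ 0.0247 years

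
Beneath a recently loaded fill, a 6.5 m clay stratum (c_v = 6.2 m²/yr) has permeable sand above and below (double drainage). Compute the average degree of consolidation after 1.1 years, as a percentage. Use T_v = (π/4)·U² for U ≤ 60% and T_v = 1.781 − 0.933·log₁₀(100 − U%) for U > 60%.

U ≈ 83.5 %

Drainage path length: H_d = H/2 = 3.25 m (double drainage).
T_v = c_v·t/H_d² = 6.2×1.1/3.25² = 0.64568.
T_v = 0.64568 corresponds to the U > 60% branch:
U = 1 − 10^((1.781 − T_v)/0.933)/100 = 0.8352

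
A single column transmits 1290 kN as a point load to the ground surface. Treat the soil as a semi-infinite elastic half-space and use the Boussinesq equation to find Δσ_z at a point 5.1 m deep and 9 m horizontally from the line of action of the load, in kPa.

Boussinesq vertical stress below a point load on an elastic half-space:
Δσ_z = 3P/(2πz²) · [1 + (r/z)²]^(−5/2)
r/z = 9/5.1 = 1.7647; [1+(r/z)²]^(−5/2) = 0.029127.
Δσ_z = 3×1290/(2π×5.1²) × 0.029127 = 23.68 × 0.029127 = 0.6897 kPa

Δσ_z ≈ 0.69 kPa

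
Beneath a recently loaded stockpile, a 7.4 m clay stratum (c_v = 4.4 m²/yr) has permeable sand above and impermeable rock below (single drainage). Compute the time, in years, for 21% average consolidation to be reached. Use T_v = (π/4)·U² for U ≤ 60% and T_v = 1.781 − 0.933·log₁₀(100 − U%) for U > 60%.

Drainage path length: H_d = H = 7.4 m (single drainage).
U ≤ 60%: T_v = (π/4)·U² = (π/4)×0.21² = 0.034636.
t = T_v·H_d²/c_v = 0.034636×7.4²/4.4 = 0.4311 years.

t ≈ 0.431 years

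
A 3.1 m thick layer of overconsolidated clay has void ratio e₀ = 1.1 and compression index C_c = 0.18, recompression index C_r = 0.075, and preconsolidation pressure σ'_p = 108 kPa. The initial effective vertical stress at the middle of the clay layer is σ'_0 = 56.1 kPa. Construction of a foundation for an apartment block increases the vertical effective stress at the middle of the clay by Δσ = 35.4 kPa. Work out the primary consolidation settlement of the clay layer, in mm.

Final effective stress: σ'_f = 56.1 + 35.4 = 91.5 kPa.
σ'_f = 91.5 ≤ σ'_p = 108 kPa, so the clay remains overconsolidated and only the recompression index applies:
S_c = C_r·H/(1+e₀)·log₁₀(σ'_f/σ'_0) = 0.075×3.1/2.1×log₁₀(91.5/56.1)
    = 0.11071 × 0.21246 = 0.02352 m

S_c ≈ 23.5 mm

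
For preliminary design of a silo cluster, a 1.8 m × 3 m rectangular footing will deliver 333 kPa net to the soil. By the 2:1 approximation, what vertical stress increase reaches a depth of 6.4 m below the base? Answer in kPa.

By the 2:1 method the load spreads at 1 horizontal : 2 vertical, so at depth z the loaded area has grown by z in each plan dimension:
Δσ = qBL/((B+z)(L+z)) = 333×1.8×3/((1.8+6.4)(3+6.4)) = 23.329 kPa

Δσ_z ≈ 23.3 kPa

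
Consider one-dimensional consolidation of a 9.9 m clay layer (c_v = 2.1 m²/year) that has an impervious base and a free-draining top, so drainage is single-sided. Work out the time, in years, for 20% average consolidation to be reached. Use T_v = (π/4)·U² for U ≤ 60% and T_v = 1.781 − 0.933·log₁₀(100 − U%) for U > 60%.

t ≈ 1.47 years

Drainage path length: H_d = H = 9.9 m (single drainage).
U ≤ 60%: T_v = (π/4)·U² = (π/4)×0.2² = 0.031416.
t = T_v·H_d²/c_v = 0.031416×9.9²/2.1 = 1.466 years.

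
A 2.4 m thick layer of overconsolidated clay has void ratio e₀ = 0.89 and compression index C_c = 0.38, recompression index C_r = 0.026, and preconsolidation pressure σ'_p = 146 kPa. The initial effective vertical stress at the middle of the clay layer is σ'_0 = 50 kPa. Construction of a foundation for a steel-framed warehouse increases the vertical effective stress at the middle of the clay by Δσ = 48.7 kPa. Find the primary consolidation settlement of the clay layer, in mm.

S_c ≈ 9.75 mm

Final effective stress: σ'_f = 50 + 48.7 = 98.7 kPa.
σ'_f = 98.7 ≤ σ'_p = 146 kPa, so the clay remains overconsolidated and only the recompression index applies:
S_c = C_r·H/(1+e₀)·log₁₀(σ'_f/σ'_0) = 0.026×2.4/1.89×log₁₀(98.7/50)
    = 0.033015 × 0.29535 = 0.009751 m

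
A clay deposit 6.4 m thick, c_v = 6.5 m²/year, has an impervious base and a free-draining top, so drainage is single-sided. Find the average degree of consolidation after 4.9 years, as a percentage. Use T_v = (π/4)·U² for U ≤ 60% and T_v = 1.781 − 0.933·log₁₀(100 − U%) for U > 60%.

U ≈ 88.1 %

Drainage path length: H_d = H = 6.4 m (single drainage).
T_v = c_v·t/H_d² = 6.5×4.9/6.4² = 0.77759.
T_v = 0.77759 corresponds to the U > 60% branch:
U = 1 − 10^((1.781 − T_v)/0.933)/100 = 0.881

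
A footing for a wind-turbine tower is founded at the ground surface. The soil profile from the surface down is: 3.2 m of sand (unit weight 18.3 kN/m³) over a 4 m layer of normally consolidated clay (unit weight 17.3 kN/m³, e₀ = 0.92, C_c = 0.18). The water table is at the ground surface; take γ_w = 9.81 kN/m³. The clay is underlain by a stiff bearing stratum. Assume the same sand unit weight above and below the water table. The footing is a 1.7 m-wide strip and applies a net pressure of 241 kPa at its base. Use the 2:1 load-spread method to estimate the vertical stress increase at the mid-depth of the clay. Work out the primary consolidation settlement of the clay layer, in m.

Mid-depth of clay below the ground surface: z = 3.2 + 4/2 = 5.2 m.
Total vertical stress at mid-clay: σ_v = 18.3×3.2 + 17.3×2 = 93.16 kPa.
Pore pressure: u = 9.81×(5.2 − 0) = 51.012 kPa.
Initial effective stress: σ'_0 = σ_v − u = 93.16 − 51.012 = 42.148 kPa.
Stress increase at mid-clay by the 2:1 spreading method:
Δσ = qB/(B+z) = 241×1.7/(1.7+5.2) = 59.377 kPa
Final effective stress: σ'_f = σ'_0 + Δσ = 42.148 + 59.377 = 101.53 kPa.
Normally consolidated clay, so the full stress increment lies on the virgin compression line:
S_c = C_c·H/(1+e₀)·log₁₀(σ'_f/σ'_0) = 0.18×4/(1+0.92)×log₁₀(101.53/42.148)
    = 0.375 × 0.38182 = 0.1432 m

S_c ≈ 0.143 m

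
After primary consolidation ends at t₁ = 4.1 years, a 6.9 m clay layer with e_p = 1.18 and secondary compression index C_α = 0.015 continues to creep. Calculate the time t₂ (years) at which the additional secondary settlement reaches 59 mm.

t₂ ≈ 71.7 years

S_s = C_α·H/(1+e_p)·log₁₀(t₂/t₁) ⇒ log₁₀(t₂/t₁) = S_s·(1+e_p)/(C_α·H).
log₁₀(t₂/t₁) = 0.059 × (1+1.18) / (0.015×6.9) = 1.243
t₂ = t₁ × 10^1.243 = 4.1 × 17.49 = 71.7 years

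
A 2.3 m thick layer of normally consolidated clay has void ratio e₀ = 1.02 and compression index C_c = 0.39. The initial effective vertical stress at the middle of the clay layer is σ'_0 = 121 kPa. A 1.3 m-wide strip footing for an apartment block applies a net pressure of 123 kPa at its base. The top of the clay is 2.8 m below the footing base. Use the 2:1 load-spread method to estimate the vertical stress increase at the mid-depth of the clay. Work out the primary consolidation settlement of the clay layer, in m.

S_c ≈ 0.0433 m

Mid-depth of clay below the footing base: z = 2.8 + 2.3/2 = 3.95 m.
Stress increase at mid-clay by the 2:1 spreading method:
Δσ = qB/(B+z) = 123×1.3/(1.3+3.95) = 30.457 kPa
Final effective stress: σ'_f = σ'_0 + Δσ = 121 + 30.457 = 151.46 kPa.
Normally consolidated clay, so the full stress increment lies on the virgin compression line:
S_c = C_c·H/(1+e₀)·log₁₀(σ'_f/σ'_0) = 0.39×2.3/(1+1.02)×log₁₀(151.46/121)
    = 0.44406 × 0.097513 = 0.0433 m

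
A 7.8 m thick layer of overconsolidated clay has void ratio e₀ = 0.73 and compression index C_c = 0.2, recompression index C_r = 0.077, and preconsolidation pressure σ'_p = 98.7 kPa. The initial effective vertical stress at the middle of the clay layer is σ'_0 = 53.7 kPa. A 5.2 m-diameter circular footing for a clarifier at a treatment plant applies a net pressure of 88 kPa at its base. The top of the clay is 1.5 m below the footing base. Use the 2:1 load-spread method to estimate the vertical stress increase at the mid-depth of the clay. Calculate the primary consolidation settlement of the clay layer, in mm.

Mid-depth of clay below the footing base: z = 1.5 + 7.8/2 = 5.4 m.
Stress increase at mid-clay by the 2:1 spreading method:
Δσ ≈ qD²/(D+z)² = 88×5.2²/(5.2+5.4)² = 21.178 kPa
Final effective stress: σ'_f = 53.7 + 21.178 = 74.878 kPa.
σ'_f = 74.878 ≤ σ'_p = 98.7 kPa, so the clay remains overconsolidated and only the recompression index applies:
S_c = C_r·H/(1+e₀)·log₁₀(σ'_f/σ'_0) = 0.077×7.8/1.73×log₁₀(74.878/53.7)
    = 0.34717 × 0.14438 = 0.05012 m

S_c ≈ 50.1 mm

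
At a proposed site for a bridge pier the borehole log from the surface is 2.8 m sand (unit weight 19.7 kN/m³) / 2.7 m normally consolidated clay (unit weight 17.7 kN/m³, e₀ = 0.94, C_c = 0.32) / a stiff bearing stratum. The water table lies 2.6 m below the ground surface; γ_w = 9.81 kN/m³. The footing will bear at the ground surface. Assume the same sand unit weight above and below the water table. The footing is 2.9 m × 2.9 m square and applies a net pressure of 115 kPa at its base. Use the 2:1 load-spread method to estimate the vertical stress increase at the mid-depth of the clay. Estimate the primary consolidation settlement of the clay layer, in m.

S_c ≈ 0.0515 m

Mid-depth of clay below the ground surface: z = 2.8 + 2.7/2 = 4.15 m.
Total vertical stress at mid-clay: σ_v = 19.7×2.8 + 17.7×1.35 = 79.055 kPa.
Pore pressure: u = 9.81×(4.15 − 2.6) = 15.206 kPa.
Initial effective stress: σ'_0 = σ_v − u = 79.055 − 15.206 = 63.849 kPa.
Stress increase at mid-clay by the 2:1 spreading method:
Δσ = qBL/((B+z)(L+z)) = 115×2.9×2.9/((2.9+4.15)(2.9+4.15)) = 19.459 kPa
Final effective stress: σ'_f = σ'_0 + Δσ = 63.849 + 19.459 = 83.308 kPa.
Normally consolidated clay, so the full stress increment lies on the virgin compression line:
S_c = C_c·H/(1+e₀)·log₁₀(σ'_f/σ'_0) = 0.32×2.7/(1+0.94)×log₁₀(83.308/63.849)
    = 0.44536 × 0.11553 = 0.05145 m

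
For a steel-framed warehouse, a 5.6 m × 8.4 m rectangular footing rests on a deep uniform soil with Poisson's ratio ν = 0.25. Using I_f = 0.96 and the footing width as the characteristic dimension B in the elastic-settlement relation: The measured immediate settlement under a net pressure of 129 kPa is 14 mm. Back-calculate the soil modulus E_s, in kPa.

E_s ≈ 46400 kPa

S_e = q·B·(1−ν²)/E_s · I_f  ⇒  E_s = q·B·(1−ν²)·I_f / S_e.
E_s = 129 × 5.6 × 0.9375 × 0.96 / 0.014 = 46440 kPa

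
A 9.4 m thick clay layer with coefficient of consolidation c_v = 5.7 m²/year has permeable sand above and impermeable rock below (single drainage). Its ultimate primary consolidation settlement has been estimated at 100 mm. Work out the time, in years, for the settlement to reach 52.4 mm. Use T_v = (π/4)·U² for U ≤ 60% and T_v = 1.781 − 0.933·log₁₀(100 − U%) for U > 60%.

t ≈ 3.34 years

Drainage path length: H_d = H = 9.4 m (single drainage).
U = S(t)/S_ult = 52.4/100 = 0.524.
U ≤ 60%: T_v = (π/4)·U² = (π/4)×0.524² = 0.21565.
t = T_v·H_d²/c_v = 0.21565×9.4²/5.7 = 3.343 years.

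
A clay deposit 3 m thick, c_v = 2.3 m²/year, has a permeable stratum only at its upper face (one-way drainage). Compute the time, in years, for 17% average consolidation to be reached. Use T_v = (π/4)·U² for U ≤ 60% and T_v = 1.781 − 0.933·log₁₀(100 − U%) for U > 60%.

t ≈ 0.0888 years

Drainage path length: H_d = H = 3 m (single drainage).
U ≤ 60%: T_v = (π/4)·U² = (π/4)×0.17² = 0.022698.
t = T_v·H_d²/c_v = 0.022698×3²/2.3 = 0.08882 years.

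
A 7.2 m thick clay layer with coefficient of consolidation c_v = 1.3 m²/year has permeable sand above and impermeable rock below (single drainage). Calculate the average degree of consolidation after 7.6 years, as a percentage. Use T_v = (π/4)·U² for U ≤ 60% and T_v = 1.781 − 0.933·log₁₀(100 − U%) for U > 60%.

Drainage path length: H_d = H = 7.2 m (single drainage).
T_v = c_v·t/H_d² = 1.3×7.6/7.2² = 0.19059.
T_v = 0.19059 corresponds to the U ≤ 60% branch:
U = √(4T_v/π) = 0.4926

U ≈ 49.3 %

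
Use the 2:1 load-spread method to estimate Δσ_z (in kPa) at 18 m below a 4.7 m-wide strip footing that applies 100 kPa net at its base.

Δσ_z ≈ 20.7 kPa

By the 2:1 method the load spreads at 1 horizontal : 2 vertical, so at depth z the loaded area has grown by z in each plan dimension:
Δσ = qB/(B+z) = 100×4.7/(4.7+18) = 20.705 kPa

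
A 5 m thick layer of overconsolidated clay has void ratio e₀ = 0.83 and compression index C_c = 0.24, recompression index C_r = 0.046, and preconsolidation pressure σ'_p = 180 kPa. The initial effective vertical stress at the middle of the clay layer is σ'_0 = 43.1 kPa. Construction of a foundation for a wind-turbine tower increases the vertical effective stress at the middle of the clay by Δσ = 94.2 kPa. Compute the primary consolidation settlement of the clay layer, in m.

Final effective stress: σ'_f = 43.1 + 94.2 = 137.3 kPa.
σ'_f = 137.3 ≤ σ'_p = 180 kPa, so the clay remains overconsolidated and only the recompression index applies:
S_c = C_r·H/(1+e₀)·log₁₀(σ'_f/σ'_0) = 0.046×5/1.83×log₁₀(137.3/43.1)
    = 0.12568 × 0.50319 = 0.06324 m

S_c ≈ 0.0632 m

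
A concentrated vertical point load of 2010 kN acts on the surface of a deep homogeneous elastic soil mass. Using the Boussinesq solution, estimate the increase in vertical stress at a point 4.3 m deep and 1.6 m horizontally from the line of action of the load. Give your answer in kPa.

Δσ_z ≈ 37.5 kPa

Boussinesq vertical stress below a point load on an elastic half-space:
Δσ_z = 3P/(2πz²) · [1 + (r/z)²]^(−5/2)
r/z = 1.6/4.3 = 0.37209; [1+(r/z)²]^(−5/2) = 0.72312.
Δσ_z = 3×2010/(2π×4.3²) × 0.72312 = 51.904 × 0.72312 = 37.53 kPa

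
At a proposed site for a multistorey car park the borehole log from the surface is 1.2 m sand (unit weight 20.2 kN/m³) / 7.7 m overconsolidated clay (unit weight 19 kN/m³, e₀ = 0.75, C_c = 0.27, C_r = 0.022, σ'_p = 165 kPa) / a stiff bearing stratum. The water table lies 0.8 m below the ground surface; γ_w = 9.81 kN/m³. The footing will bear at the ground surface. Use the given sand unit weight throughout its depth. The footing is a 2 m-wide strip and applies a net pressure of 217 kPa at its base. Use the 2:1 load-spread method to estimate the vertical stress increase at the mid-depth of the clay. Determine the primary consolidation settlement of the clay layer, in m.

S_c ≈ 0.0313 m

Mid-depth of clay below the ground surface: z = 1.2 + 7.7/2 = 5.05 m.
Total vertical stress at mid-clay: σ_v = 20.2×1.2 + 19×3.85 = 97.39 kPa.
Pore pressure: u = 9.81×(5.05 − 0.8) = 41.693 kPa.
Initial effective stress: σ'_0 = σ_v − u = 97.39 − 41.693 = 55.697 kPa.
Stress increase at mid-clay by the 2:1 spreading method:
Δσ = qB/(B+z) = 217×2/(2+5.05) = 61.56 kPa
Final effective stress: σ'_f = 55.697 + 61.56 = 117.26 kPa.
σ'_f = 117.26 ≤ σ'_p = 165 kPa, so the clay remains overconsolidated and only the recompression index applies:
S_c = C_r·H/(1+e₀)·log₁₀(σ'_f/σ'_0) = 0.022×7.7/1.75×log₁₀(117.26/55.697)
    = 0.0968 × 0.32332 = 0.0313 m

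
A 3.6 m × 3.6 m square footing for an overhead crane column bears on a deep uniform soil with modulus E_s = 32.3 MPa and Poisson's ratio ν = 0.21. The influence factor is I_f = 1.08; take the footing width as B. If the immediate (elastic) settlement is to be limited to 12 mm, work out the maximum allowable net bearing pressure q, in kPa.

q ≈ 104 kPa

E_s = 32.3 MPa = 32300 kPa.
S_e = q·B·(1−ν²)/E_s · I_f  ⇒  q = S_e·E_s / (B·(1−ν²)·I_f).
q = 0.012 × 32300 / (3.6 × 0.9559 × 1.08) = 104.3 kPa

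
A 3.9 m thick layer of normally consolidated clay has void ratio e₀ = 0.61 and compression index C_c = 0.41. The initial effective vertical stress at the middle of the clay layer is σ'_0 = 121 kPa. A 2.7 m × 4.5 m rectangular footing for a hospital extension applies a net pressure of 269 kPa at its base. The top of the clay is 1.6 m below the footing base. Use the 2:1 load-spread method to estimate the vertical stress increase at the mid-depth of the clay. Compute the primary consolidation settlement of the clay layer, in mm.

Mid-depth of clay below the footing base: z = 1.6 + 3.9/2 = 3.55 m.
Stress increase at mid-clay by the 2:1 spreading method:
Δσ = qBL/((B+z)(L+z)) = 269×2.7×4.5/((2.7+3.55)(4.5+3.55)) = 64.961 kPa
Final effective stress: σ'_f = σ'_0 + Δσ = 121 + 64.961 = 185.96 kPa.
Normally consolidated clay, so the full stress increment lies on the virgin compression line:
S_c = C_c·H/(1+e₀)·log₁₀(σ'_f/σ'_0) = 0.41×3.9/(1+0.61)×log₁₀(185.96/121)
    = 0.99317 × 0.18663 = 0.1854 m

S_c ≈ 185 mm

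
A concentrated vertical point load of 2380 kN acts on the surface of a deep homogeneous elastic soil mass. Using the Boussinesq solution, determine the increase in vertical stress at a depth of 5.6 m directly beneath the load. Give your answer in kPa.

Δσ_z ≈ 36.2 kPa

Boussinesq vertical stress below a point load on an elastic half-space:
Δσ_z = 3P/(2πz²) · [1 + (r/z)²]^(−5/2)
r/z = 0/5.6 = 0; [1+(r/z)²]^(−5/2) = 1.
Δσ_z = 3×2380/(2π×5.6²) × 1 = 36.236 × 1 = 36.24 kPa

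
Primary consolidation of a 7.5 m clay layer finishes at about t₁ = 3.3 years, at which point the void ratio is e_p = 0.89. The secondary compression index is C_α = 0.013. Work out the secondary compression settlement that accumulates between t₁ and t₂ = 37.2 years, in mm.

Secondary compression: S_s = C_α·H/(1+e_p)·log₁₀(t₂/t₁)
S_s = 0.013×7.5/(1+0.89)×log₁₀(37.2/3.3)
    = 0.05159 × 1.052 = 0.05427 m

S_s ≈ 54.3 mm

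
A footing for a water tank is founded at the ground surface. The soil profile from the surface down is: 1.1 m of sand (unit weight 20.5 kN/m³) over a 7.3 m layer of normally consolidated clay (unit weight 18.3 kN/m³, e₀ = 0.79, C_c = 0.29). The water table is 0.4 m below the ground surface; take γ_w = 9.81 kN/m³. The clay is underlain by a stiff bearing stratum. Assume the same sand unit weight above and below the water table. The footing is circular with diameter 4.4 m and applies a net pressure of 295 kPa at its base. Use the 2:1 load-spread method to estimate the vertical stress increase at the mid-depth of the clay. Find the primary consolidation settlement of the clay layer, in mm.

Mid-depth of clay below the ground surface: z = 1.1 + 7.3/2 = 4.75 m.
Total vertical stress at mid-clay: σ_v = 20.5×1.1 + 18.3×3.65 = 89.345 kPa.
Pore pressure: u = 9.81×(4.75 − 0.4) = 42.673 kPa.
Initial effective stress: σ'_0 = σ_v − u = 89.345 − 42.673 = 46.672 kPa.
Stress increase at mid-clay by the 2:1 spreading method:
Δσ ≈ qD²/(D+z)² = 295×4.4²/(4.4+4.75)² = 68.216 kPa
Final effective stress: σ'_f = σ'_0 + Δσ = 46.672 + 68.216 = 114.89 kPa.
Normally consolidated clay, so the full stress increment lies on the virgin compression line:
S_c = C_c·H/(1+e₀)·log₁₀(σ'_f/σ'_0) = 0.29×7.3/(1+0.79)×log₁₀(114.89/46.672)
    = 1.1827 × 0.39123 = 0.4627 m

S_c ≈ 463 mm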